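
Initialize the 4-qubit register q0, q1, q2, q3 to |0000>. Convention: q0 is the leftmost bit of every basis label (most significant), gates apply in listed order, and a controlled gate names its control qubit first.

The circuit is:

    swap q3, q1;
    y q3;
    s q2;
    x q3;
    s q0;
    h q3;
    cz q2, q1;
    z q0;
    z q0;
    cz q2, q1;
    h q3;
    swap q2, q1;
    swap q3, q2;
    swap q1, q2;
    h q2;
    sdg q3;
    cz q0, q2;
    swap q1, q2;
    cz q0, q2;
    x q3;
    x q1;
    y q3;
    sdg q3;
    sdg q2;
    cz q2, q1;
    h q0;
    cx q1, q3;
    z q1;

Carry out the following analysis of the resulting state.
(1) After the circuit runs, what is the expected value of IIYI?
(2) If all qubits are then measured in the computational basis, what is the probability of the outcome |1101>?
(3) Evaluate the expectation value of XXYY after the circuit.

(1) In the final state, IIYI has expectation 0.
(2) A full measurement returns |1101> with probability 1/4.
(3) The expectation value of XXYY is 0.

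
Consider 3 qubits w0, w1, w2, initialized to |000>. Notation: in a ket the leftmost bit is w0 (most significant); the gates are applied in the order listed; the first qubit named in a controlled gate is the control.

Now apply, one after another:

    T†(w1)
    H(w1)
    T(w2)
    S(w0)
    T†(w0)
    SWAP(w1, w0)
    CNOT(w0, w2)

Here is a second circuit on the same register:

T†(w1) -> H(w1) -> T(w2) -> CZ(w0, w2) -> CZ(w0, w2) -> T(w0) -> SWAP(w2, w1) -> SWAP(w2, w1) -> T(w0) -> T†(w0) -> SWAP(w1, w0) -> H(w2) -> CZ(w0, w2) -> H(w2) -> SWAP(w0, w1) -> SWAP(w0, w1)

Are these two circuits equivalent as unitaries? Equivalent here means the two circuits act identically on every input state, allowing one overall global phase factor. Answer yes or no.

Yes: on every input state the two circuits agree up to one overall phase factor.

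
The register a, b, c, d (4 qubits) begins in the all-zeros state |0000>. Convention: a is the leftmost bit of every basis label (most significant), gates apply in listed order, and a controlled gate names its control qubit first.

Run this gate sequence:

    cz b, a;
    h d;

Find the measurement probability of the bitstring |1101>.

A full measurement returns |1101> with probability 0.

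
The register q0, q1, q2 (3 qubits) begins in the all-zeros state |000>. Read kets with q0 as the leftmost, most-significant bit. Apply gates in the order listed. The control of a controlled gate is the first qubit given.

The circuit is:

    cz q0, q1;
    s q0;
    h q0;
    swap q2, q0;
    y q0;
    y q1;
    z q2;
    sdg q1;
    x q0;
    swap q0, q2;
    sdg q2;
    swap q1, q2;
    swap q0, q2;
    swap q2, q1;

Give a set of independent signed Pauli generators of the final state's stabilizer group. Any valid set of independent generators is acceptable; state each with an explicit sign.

The stabilizer group can be generated by -IXI, -ZII, +IIZ, among other valid generating sets.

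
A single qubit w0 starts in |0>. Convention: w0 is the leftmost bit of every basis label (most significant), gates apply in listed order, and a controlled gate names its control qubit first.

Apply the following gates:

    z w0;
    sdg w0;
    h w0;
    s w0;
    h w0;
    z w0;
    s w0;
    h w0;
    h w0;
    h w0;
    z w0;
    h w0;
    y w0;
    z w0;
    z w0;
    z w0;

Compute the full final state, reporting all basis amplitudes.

The final amplitudes are 1/2 - I/2 on |0>, -1/2 + I/2 on |1>.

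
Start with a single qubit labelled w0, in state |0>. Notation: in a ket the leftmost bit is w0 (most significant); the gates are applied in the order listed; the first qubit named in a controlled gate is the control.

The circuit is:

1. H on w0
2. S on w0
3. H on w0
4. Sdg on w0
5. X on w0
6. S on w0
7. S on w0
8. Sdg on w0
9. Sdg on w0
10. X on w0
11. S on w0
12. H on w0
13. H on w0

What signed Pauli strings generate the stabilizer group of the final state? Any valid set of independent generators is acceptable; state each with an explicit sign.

The final state is stabilized by the group generated by -Y; other independent generating sets are equally valid. Key observation: gates 4-11 undo each other exactly, leaving only the rest of the circuit to track.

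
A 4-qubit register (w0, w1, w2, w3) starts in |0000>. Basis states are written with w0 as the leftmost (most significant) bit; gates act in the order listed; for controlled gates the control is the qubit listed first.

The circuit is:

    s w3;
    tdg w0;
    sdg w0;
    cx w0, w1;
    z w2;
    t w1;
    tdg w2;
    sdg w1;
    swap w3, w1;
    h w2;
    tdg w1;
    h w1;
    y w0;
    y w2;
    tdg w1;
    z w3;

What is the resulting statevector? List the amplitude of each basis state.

The resulting statevector has amplitude 1/2 on |1000>, -1/2 on |1010>, -exp(3*I*pi/4)/2 on |1100>, exp(3*I*pi/4)/2 on |1110>, and 0 on every other basis state.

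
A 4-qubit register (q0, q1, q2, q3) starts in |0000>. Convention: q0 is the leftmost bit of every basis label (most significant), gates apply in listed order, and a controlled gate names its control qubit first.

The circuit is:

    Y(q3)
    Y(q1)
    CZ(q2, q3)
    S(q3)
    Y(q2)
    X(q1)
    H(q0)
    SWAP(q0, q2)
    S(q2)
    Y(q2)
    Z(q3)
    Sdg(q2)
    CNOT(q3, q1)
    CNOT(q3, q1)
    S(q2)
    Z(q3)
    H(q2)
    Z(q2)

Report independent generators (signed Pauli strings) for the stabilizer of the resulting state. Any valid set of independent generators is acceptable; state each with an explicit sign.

The stabilizer group can be generated by +IIYI, -ZIII, +IZII, -IIIZ, among other valid generating sets.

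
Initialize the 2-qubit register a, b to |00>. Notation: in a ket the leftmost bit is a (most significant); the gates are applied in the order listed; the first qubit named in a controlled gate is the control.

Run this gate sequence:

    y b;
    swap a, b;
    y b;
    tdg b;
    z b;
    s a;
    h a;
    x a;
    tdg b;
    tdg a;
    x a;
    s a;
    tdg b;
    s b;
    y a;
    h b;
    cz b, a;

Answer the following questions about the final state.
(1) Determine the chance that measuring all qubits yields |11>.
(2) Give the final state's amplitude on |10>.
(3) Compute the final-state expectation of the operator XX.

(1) Outcome |11> occurs with probability 1/4.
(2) The final state's coefficient on |10> equals I/2.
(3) The observable XX averages to 0.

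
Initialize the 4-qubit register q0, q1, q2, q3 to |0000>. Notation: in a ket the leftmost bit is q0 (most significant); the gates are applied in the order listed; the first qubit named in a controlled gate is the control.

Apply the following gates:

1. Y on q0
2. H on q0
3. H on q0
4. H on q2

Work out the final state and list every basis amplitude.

The final amplitudes are sqrt(2)*I/2 on |1000>, sqrt(2)*I/2 on |1010>, and 0 on every other basis state.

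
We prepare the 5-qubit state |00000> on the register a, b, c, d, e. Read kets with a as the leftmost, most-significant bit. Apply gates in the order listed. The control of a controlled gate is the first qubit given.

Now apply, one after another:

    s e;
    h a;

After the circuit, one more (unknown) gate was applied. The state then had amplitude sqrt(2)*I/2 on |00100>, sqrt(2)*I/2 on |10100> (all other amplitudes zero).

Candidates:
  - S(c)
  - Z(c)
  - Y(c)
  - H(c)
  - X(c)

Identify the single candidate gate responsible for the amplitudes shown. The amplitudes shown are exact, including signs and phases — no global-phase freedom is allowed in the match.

The unique candidate consistent with the amplitudes is Y(c).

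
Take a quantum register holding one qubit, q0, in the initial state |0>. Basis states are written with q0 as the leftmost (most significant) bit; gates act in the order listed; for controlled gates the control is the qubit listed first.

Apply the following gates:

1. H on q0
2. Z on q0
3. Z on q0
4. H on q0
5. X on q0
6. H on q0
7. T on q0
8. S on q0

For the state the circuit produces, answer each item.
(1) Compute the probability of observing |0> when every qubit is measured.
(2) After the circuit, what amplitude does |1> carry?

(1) The probability of measuring |0> is 1/2.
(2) |1> carries amplitude -sqrt(2)*exp(3*I*pi/4)/2 in the final state.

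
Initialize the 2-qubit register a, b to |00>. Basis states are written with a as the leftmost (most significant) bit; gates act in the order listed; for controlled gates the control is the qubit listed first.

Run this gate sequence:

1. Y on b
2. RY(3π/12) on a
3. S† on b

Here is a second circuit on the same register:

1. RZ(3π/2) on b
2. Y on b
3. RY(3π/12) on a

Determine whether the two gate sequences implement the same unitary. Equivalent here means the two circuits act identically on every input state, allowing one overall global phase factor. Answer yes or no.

No, they are not equivalent — no single phase factor reconciles the two unitaries.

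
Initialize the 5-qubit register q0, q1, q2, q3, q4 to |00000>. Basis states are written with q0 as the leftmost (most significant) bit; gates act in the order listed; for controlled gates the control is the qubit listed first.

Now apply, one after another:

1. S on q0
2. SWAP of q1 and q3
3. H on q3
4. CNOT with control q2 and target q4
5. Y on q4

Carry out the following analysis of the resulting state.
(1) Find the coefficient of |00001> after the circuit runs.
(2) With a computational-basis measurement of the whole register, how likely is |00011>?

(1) The amplitude on |00001> is sqrt(2)*I/2.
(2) The probability of measuring |00011> is 1/2.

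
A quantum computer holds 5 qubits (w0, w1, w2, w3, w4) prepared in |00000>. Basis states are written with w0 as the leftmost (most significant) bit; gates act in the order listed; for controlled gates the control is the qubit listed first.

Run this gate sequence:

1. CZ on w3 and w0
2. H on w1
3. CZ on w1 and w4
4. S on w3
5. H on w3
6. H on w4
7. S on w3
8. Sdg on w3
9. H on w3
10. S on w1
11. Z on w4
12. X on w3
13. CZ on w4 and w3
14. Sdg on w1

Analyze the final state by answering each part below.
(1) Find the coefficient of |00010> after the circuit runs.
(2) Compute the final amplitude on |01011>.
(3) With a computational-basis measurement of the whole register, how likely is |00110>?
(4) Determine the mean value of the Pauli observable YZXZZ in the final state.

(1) |00010> carries amplitude 1/2 in the final state.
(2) The final state's coefficient on |01011> equals 1/2.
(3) A full measurement returns |00110> with probability 0.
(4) The expectation value of YZXZZ is 0.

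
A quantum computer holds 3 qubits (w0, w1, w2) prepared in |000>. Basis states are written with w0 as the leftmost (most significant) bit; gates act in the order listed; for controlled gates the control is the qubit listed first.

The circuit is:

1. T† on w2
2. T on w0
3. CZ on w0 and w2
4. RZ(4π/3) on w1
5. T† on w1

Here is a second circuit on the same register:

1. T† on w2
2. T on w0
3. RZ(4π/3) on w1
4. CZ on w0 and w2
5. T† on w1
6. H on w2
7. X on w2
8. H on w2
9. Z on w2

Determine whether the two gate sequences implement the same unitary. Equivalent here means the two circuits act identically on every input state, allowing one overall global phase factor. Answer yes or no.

Yes, they are equivalent — the unitaries differ by at most a global phase.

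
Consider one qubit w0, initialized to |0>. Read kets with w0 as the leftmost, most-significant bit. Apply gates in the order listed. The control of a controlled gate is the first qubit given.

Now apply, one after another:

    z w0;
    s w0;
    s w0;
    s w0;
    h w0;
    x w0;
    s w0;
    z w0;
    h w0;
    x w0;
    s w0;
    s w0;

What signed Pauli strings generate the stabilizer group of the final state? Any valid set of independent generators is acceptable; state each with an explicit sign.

The stabilizer group can be generated by +Y, among other valid generating sets.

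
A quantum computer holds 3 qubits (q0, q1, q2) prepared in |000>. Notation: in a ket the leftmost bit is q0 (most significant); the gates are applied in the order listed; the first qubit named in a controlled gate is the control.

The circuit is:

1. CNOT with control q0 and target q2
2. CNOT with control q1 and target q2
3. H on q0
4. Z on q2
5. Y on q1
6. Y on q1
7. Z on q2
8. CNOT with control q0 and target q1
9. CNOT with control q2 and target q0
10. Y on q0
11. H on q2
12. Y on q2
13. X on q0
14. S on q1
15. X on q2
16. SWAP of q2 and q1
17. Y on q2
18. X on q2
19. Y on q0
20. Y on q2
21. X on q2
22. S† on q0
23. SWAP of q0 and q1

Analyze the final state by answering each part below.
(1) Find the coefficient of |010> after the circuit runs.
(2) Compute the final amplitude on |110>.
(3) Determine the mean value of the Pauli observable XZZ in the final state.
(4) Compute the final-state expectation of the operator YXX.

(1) The amplitude on |010> is 1/2.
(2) |110> carries amplitude -1/2 in the final state.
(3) In the final state, XZZ has expectation 1.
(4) In the final state, YXX has expectation 0.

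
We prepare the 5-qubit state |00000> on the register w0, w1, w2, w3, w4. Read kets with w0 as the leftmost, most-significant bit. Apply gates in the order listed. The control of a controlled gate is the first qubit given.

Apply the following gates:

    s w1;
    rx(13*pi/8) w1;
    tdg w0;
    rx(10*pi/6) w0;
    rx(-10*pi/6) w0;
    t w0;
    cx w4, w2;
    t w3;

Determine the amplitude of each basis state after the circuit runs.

The final amplitudes are -cos(3*pi/16) on |00000>, -I*sin(3*pi/16) on |01000>, and 0 on every other basis state. Key observation: gates 3-6 undo each other exactly, leaving only the rest of the circuit to track.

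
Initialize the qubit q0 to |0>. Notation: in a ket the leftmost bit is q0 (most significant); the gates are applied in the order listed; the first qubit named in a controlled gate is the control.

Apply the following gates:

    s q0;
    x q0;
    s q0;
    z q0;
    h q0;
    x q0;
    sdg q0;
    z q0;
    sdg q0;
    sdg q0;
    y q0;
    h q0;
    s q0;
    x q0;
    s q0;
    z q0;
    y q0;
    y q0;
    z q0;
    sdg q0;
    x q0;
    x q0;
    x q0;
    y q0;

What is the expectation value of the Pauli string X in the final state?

The observable X averages to -1. Key observation: steps 14-21 multiply out to the identity, so the circuit reduces to the remaining gates.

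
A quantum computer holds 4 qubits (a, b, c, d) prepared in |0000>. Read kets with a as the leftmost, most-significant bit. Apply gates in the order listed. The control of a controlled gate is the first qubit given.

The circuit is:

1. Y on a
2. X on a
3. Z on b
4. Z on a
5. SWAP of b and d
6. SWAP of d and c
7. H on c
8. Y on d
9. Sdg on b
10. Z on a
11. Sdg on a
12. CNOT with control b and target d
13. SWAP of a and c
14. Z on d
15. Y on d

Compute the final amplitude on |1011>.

The amplitude on |1011> is 0.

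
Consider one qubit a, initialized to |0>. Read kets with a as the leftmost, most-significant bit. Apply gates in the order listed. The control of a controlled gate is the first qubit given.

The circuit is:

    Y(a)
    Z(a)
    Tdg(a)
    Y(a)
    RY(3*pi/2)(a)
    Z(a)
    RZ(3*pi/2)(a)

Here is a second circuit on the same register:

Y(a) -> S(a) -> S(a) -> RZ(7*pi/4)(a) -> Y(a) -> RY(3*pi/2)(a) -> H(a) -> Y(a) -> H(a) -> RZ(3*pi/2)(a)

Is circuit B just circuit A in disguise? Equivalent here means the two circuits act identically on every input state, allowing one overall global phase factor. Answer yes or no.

No — the two circuits implement different unitaries, even allowing a global phase.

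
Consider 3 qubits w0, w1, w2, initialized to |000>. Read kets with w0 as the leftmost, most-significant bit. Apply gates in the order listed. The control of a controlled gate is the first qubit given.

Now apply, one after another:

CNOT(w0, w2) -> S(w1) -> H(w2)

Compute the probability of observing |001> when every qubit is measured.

The probability of measuring |001> is 1/2.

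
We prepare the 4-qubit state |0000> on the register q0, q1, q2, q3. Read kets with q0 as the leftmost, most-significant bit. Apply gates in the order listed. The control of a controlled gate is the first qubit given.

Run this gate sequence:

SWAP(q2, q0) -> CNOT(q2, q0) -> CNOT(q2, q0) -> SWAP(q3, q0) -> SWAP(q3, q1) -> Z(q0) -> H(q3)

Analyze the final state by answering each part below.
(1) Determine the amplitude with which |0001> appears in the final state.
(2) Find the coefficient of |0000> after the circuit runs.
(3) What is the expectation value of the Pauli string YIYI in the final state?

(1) |0001> carries amplitude sqrt(2)/2 in the final state.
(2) |0000> carries amplitude sqrt(2)/2 in the final state.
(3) The expectation value of YIYI is 0.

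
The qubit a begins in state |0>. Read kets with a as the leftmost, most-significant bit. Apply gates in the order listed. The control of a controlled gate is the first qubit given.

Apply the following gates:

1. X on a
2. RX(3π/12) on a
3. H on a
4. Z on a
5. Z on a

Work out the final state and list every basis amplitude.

The final amplitudes are sqrt(2)*sqrt(sqrt(2) + 2)/4 - sqrt(2)*I*sqrt(2 - sqrt(2))/4 on |0>, -sqrt(2)*sqrt(sqrt(2) + 2)/4 - sqrt(2)*I*sqrt(2 - sqrt(2))/4 on |1>.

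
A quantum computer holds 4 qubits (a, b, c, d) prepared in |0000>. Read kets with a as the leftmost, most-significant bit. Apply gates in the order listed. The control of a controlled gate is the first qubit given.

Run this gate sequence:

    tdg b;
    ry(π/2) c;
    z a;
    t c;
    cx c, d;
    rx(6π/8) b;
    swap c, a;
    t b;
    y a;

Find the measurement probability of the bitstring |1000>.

Outcome |1000> occurs with probability 1/4 - sqrt(2)/8.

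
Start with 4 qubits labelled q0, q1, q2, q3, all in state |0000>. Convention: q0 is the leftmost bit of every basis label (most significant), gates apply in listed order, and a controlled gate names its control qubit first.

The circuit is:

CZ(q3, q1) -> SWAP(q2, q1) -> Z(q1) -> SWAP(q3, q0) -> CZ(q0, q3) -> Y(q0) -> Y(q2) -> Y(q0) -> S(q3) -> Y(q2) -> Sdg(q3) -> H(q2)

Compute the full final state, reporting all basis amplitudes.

After the circuit, the state carries amplitude sqrt(2)/2 on |0000>, sqrt(2)/2 on |0010>, and 0 on every other basis state.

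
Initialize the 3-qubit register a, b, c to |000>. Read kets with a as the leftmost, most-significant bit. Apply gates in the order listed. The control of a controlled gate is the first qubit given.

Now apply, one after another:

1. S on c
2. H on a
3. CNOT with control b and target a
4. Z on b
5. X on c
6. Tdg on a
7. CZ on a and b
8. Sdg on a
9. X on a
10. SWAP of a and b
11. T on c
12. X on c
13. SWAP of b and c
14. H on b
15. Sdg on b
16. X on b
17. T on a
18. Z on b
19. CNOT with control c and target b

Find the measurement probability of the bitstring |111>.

A full measurement returns |111> with probability 0.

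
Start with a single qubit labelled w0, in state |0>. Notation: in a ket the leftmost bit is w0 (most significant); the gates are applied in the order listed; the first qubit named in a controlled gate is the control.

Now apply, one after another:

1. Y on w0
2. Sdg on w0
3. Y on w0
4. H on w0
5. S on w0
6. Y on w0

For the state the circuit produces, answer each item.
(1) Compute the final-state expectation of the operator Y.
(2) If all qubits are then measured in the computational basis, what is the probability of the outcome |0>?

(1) The expectation value of Y is 1.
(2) A full measurement returns |0> with probability 1/2.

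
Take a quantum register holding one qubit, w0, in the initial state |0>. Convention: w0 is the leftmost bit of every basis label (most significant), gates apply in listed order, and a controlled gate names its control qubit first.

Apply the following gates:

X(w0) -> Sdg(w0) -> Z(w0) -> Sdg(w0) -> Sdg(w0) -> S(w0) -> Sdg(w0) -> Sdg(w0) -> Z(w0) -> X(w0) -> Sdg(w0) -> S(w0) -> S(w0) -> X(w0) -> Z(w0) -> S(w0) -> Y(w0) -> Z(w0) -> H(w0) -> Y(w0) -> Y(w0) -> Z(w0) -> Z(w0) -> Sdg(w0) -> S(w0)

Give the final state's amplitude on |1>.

The amplitude on |1> is -sqrt(2)/2.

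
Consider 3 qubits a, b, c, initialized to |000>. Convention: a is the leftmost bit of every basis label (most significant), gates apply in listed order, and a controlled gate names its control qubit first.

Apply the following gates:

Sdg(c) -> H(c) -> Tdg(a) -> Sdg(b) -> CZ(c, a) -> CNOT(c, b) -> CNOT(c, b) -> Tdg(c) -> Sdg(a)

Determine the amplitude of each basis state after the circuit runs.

After the circuit, the state carries amplitude sqrt(2)/2 on |000>, -sqrt(2)*exp(3*I*pi/4)/2 on |001>, and 0 on every other basis state. Key observation: steps 6-7 multiply out to the identity, so the circuit reduces to the remaining gates.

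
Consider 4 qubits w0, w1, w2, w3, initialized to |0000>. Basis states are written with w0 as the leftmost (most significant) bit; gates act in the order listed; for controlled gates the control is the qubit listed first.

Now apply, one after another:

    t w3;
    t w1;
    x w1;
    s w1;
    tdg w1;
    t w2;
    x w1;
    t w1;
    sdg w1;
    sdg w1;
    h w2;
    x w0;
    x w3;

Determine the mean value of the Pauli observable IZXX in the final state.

The expectation value of IZXX is 0.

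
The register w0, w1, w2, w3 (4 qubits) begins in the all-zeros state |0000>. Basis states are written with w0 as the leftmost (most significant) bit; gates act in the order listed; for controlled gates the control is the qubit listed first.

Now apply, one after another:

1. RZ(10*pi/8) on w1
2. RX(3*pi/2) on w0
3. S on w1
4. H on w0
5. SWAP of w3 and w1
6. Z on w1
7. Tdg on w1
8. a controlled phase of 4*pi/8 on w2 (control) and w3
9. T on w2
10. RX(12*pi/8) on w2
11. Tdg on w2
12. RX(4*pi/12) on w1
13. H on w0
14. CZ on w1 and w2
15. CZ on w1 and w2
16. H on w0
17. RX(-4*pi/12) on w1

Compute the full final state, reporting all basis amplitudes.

After the circuit, the state carries amplitude sqrt(2)*(-1 - I)*exp(3*I*pi/8)/4 on |0000>, sqrt(2)*(1 - I)*exp(I*pi/8)/4 on |0010>, sqrt(2)*(-1 + I)*exp(3*I*pi/8)/4 on |1000>, sqrt(2)*(-1 - I)*exp(I*pi/8)/4 on |1010>, and 0 on every other basis state. Key observation: the block from step 12 through step 17 cancels to the identity and can be dropped.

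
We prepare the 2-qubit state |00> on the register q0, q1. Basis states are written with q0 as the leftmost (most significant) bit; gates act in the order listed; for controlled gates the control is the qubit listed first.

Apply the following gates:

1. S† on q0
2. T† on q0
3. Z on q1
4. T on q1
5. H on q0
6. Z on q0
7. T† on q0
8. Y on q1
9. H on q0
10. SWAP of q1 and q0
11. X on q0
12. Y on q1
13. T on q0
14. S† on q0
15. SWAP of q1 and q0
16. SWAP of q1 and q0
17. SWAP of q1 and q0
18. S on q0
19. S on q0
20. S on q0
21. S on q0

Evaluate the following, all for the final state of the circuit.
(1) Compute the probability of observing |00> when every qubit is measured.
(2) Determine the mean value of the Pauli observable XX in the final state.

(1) The probability of measuring |00> is sqrt(2)/4 + 1/2. Key observation: steps 18-21 multiply out to the identity, so the circuit reduces to the remaining gates.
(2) The expectation value of XX is 0.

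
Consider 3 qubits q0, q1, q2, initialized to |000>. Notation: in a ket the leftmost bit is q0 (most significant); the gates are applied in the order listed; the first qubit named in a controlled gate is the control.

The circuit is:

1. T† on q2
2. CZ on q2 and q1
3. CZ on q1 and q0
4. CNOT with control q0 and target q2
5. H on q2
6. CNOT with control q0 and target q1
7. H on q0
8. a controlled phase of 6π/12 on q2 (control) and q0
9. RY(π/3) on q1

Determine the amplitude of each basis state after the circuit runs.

The final amplitudes are sqrt(3)/4 on |000>, sqrt(3)/4 on |001>, 1/4 on |010>, 1/4 on |011>, sqrt(3)/4 on |100>, sqrt(3)*I/4 on |101>, 1/4 on |110>, I/4 on |111>.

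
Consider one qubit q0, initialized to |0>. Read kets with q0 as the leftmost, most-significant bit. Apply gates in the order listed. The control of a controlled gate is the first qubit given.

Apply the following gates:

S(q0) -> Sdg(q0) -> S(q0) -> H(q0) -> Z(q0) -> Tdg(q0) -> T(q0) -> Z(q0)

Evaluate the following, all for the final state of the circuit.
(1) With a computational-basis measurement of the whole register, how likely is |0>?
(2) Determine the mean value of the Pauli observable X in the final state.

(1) A full measurement returns |0> with probability 1/2.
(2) The expectation value of X is 1.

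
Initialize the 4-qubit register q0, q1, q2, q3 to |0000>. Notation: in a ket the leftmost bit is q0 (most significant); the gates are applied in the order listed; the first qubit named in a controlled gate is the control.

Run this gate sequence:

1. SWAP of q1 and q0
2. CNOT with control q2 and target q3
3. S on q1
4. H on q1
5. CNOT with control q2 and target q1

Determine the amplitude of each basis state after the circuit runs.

The resulting statevector has amplitude sqrt(2)/2 on |0000>, sqrt(2)/2 on |0100>, and 0 on every other basis state.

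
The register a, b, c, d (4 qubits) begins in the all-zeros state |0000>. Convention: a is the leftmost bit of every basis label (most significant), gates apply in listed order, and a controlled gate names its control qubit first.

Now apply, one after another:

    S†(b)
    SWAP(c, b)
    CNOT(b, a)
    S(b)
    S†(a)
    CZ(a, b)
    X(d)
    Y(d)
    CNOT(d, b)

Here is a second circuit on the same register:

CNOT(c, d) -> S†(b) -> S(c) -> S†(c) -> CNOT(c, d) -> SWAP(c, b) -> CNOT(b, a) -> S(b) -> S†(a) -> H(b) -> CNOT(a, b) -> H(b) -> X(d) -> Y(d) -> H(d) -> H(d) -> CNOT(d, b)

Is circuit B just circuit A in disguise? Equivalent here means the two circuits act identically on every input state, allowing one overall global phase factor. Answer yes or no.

Yes: on every input state the two circuits agree up to one overall phase factor.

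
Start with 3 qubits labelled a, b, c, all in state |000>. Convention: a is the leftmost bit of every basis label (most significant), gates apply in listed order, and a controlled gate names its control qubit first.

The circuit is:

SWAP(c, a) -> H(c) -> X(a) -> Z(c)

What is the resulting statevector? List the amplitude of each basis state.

The resulting statevector has amplitude sqrt(2)/2 on |100>, -sqrt(2)/2 on |101>, and 0 on every other basis state.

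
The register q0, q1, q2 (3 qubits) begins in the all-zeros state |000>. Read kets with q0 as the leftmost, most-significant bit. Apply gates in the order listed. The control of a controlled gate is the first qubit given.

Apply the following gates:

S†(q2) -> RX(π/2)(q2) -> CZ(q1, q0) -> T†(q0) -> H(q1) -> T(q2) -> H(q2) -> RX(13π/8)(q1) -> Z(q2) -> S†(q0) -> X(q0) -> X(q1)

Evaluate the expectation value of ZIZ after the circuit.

The observable ZIZ averages to -sqrt(2)/2.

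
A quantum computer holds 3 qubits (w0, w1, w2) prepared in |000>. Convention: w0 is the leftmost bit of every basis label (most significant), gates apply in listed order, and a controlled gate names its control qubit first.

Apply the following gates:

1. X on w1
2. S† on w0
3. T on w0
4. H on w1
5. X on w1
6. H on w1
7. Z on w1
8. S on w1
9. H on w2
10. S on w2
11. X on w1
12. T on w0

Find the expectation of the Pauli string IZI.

The expectation value of IZI is 1. Key observation: steps 4-7 multiply out to the identity, so the circuit reduces to the remaining gates.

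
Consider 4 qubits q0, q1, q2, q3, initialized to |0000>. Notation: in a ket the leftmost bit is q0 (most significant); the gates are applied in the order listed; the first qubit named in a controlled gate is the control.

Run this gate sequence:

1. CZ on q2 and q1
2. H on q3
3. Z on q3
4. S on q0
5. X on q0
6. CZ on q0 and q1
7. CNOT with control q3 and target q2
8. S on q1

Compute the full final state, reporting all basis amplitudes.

The resulting statevector has amplitude sqrt(2)/2 on |1000>, -sqrt(2)/2 on |1011>, and 0 on every other basis state.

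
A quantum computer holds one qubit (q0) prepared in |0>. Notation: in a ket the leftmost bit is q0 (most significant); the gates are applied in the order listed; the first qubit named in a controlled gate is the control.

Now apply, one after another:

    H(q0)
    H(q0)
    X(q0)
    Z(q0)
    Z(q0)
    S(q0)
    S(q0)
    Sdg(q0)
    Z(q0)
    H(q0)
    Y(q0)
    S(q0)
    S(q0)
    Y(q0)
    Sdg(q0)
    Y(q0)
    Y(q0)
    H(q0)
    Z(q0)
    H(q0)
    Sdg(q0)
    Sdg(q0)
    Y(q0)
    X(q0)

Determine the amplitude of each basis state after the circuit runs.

The resulting statevector has amplitude sqrt(2)*I/2 on |0>, -sqrt(2)/2 on |1>.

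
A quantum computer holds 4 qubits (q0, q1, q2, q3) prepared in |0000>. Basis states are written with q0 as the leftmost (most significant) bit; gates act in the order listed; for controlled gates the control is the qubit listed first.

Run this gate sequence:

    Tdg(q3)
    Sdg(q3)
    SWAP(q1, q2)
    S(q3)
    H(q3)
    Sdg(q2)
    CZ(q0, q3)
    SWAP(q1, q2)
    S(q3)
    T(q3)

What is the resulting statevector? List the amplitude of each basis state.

After the circuit, the state carries amplitude sqrt(2)/2 on |0000>, sqrt(2)*exp(3*I*pi/4)/2 on |0001>, and 0 on every other basis state.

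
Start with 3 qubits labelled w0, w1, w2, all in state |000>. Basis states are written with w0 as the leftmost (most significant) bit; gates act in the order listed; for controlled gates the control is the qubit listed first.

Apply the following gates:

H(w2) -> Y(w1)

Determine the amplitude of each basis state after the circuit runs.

The final amplitudes are sqrt(2)*I/2 on |010>, sqrt(2)*I/2 on |011>, and 0 on every other basis state.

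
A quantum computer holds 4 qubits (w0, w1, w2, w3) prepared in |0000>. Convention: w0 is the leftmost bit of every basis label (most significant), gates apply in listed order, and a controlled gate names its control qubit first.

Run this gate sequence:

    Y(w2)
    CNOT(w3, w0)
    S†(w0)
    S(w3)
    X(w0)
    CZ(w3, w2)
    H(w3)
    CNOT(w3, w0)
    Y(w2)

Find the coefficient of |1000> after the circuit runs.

|1000> carries amplitude sqrt(2)/2 in the final state.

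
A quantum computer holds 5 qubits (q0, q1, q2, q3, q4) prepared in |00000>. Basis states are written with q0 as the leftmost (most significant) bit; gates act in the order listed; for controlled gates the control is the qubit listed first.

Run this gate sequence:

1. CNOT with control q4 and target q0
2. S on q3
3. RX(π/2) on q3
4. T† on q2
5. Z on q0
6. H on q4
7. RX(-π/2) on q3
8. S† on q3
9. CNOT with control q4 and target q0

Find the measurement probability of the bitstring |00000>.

Outcome |00000> occurs with probability 1/2.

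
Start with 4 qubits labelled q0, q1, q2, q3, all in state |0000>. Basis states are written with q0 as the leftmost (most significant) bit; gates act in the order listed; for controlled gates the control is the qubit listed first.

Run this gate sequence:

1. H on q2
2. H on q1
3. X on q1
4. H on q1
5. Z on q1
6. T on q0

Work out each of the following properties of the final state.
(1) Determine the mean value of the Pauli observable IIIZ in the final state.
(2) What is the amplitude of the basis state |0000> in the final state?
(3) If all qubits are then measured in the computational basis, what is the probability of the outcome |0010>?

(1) The expectation value of IIIZ is 1. Key observation: gates 2-5 undo each other exactly, leaving only the rest of the circuit to track.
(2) The final state's coefficient on |0000> equals sqrt(2)/2.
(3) A full measurement returns |0010> with probability 1/2.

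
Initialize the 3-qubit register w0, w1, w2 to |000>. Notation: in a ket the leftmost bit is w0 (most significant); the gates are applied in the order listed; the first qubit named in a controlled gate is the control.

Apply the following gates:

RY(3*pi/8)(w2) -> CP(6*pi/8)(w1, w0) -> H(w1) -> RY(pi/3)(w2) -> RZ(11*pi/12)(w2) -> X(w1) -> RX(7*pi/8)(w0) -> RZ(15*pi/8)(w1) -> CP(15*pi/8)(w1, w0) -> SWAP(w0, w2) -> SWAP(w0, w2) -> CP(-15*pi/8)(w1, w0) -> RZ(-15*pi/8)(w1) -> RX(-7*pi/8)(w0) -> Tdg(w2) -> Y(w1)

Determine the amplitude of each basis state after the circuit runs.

After the circuit, the state carries amplitude -sqrt(6)*I*exp(-11*I*pi/24)*sin(7*pi/16)**2*cos(3*pi/16)/4 - sqrt(6)*I*exp(-11*I*pi/24)*cos(3*pi/16)*cos(7*pi/16)**2/4 + sqrt(2)*I*exp(-11*I*pi/24)*sin(3*pi/16)*cos(7*pi/16)**2/4 + sqrt(2)*I*exp(-11*I*pi/24)*sin(3*pi/16)*sin(7*pi/16)**2/4 on |000>, -sqrt(6)*I*exp(5*I*pi/24)*sin(3*pi/16)*sin(7*pi/16)**2/4 - sqrt(2)*I*exp(5*I*pi/24)*sin(7*pi/16)**2*cos(3*pi/16)/4 - sqrt(6)*I*exp(5*I*pi/24)*sin(3*pi/16)*cos(7*pi/16)**2/4 - sqrt(2)*I*exp(5*I*pi/24)*cos(3*pi/16)*cos(7*pi/16)**2/4 on |001>, -sqrt(2)*I*exp(-11*I*pi/24)*sin(3*pi/16)*sin(7*pi/16)**2/4 - sqrt(2)*I*exp(-11*I*pi/24)*sin(3*pi/16)*cos(7*pi/16)**2/4 + sqrt(6)*I*exp(-11*I*pi/24)*cos(3*pi/16)*cos(7*pi/16)**2/4 + sqrt(6)*I*exp(-11*I*pi/24)*sin(7*pi/16)**2*cos(3*pi/16)/4 on |010>, sqrt(2)*I*exp(5*I*pi/24)*cos(3*pi/16)*cos(7*pi/16)**2/4 + sqrt(6)*I*exp(5*I*pi/24)*sin(3*pi/16)*cos(7*pi/16)**2/4 + sqrt(2)*I*exp(5*I*pi/24)*sin(7*pi/16)**2*cos(3*pi/16)/4 + sqrt(6)*I*exp(5*I*pi/24)*sin(3*pi/16)*sin(7*pi/16)**2/4 on |011>, 0 on |100>, 0 on |101>, 0 on |110>, 0 on |111>. Key observation: gates 7-14 undo each other exactly, leaving only the rest of the circuit to track.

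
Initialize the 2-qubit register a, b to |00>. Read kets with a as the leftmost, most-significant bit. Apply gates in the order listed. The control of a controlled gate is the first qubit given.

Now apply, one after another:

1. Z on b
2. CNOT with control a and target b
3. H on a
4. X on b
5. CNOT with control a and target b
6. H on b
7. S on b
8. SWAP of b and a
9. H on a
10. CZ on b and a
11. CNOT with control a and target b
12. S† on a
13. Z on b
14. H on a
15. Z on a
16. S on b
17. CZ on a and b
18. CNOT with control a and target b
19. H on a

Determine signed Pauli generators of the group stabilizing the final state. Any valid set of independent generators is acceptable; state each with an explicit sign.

One valid set of independent stabilizer generators is -XY, +ZZ (any independent generating set of the same group is equally correct).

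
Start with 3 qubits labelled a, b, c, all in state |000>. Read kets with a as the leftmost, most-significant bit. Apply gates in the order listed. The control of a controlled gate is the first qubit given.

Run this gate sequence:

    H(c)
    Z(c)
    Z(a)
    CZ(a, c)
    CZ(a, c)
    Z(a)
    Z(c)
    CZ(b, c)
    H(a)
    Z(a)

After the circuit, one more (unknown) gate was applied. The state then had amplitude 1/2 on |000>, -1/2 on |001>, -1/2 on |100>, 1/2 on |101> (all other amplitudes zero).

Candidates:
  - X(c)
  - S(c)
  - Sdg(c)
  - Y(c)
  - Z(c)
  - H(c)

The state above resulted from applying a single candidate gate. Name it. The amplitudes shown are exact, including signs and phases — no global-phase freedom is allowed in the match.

The applied gate was Z(c). Key observation: gates 2-7 undo each other exactly, leaving only the rest of the circuit to track.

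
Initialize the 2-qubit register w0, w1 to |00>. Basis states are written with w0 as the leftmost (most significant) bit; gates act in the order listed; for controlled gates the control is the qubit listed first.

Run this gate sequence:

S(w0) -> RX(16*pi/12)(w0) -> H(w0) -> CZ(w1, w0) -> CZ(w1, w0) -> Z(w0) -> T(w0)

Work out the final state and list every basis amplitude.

The final amplitudes are -sqrt(2)/4 - sqrt(6)*I/4 on |00>, 0 on |01>, (sqrt(2) - sqrt(6)*I)*exp(I*pi/4)/4 on |10>, 0 on |11>.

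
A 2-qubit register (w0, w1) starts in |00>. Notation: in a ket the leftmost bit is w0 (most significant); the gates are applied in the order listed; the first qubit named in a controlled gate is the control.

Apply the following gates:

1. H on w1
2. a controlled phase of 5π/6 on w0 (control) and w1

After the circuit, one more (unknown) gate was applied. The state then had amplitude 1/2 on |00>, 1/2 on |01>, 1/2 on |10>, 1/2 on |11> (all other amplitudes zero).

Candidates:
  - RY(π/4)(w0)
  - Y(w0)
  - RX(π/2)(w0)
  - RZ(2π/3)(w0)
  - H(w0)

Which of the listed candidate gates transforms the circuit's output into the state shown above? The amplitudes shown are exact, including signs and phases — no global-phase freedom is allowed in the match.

The applied gate was H(w0).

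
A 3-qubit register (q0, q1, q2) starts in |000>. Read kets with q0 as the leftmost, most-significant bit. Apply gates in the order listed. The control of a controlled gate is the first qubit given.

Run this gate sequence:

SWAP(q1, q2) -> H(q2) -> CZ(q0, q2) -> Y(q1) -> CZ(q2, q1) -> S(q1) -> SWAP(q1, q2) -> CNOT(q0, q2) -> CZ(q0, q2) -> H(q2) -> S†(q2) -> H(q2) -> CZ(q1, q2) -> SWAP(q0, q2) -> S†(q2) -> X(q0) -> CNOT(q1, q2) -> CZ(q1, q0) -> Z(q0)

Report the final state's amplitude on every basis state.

The final amplitudes are sqrt(2)*(-1 + I)/4 on |000>, 0 on |001>, 0 on |010>, sqrt(2)*(-1 + I)/4 on |011>, sqrt(2)*(1 + I)/4 on |100>, 0 on |101>, 0 on |110>, sqrt(2)*(1 + I)/4 on |111>.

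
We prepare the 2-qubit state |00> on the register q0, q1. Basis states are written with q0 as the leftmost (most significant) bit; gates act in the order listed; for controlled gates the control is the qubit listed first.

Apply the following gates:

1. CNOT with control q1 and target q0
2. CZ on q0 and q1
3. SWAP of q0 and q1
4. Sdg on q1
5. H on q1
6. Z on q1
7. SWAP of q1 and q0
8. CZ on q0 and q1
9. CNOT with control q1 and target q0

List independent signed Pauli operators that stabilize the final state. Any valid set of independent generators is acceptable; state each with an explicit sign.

The stabilizer group can be generated by -XI, +IZ, among other valid generating sets.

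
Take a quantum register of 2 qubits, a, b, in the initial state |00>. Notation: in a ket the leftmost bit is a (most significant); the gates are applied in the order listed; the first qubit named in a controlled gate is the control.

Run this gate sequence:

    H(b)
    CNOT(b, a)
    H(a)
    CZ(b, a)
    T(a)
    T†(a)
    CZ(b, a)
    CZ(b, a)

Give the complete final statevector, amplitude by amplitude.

After the circuit, the state carries amplitude 1/2 on |00>, 1/2 on |01>, 1/2 on |10>, 1/2 on |11>. Key observation: the block from step 4 through step 7 cancels to the identity and can be dropped.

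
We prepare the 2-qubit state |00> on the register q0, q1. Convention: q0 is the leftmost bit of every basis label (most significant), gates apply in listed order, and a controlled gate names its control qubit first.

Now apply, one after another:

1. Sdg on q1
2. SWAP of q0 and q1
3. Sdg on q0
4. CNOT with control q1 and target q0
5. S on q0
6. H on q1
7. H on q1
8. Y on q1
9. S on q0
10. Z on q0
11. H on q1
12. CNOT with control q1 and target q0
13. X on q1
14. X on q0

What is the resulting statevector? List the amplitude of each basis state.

The resulting statevector has amplitude -sqrt(2)*I/2 on |00>, 0 on |01>, 0 on |10>, sqrt(2)*I/2 on |11>.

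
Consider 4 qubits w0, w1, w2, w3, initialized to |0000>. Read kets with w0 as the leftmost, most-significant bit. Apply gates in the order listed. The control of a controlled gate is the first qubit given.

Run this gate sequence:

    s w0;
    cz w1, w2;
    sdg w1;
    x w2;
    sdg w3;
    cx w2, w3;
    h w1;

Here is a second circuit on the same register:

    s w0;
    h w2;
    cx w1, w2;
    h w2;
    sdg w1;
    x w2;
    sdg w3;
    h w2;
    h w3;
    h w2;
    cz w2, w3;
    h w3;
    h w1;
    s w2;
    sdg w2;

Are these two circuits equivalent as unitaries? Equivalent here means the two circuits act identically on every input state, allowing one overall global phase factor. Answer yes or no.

Yes, they are equivalent — the unitaries differ by at most a global phase.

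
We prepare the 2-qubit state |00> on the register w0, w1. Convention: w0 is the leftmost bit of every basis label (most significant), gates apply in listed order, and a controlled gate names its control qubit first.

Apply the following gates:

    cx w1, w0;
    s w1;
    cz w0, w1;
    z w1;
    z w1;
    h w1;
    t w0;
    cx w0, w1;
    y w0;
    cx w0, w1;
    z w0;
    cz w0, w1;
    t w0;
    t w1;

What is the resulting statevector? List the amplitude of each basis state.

After the circuit, the state carries amplitude 0 on |00>, 0 on |01>, -sqrt(2)*exp(3*I*pi/4)/2 on |10>, -sqrt(2)/2 on |11>.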